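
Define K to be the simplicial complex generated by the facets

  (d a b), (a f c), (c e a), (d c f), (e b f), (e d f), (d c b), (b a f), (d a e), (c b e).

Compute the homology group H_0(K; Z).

H_0 = Z.

Order the vertices as a < b < c < d < e < f. Listing each simplex with vertices in this order, K has dimension 2 with simplices:

  0-simplices (6): a, b, c, d, e, f
  1-simplices (15): ab, ac, ad, ae, af, bc, bd, be, bf, cd, ce, cf, de, df, ef
  2-simplices (10): abd, abf, ace, acf, ade, bcd, bce, bef, cdf, def

Hence C_0 ≅ Z^6, C_1 ≅ Z^15, C_2 ≅ Z^10.

∂_1: C_1 → C_0 is given by ∂[p,q] = [q] − [p].
The resulting 6×15 matrix has rank 5, and its Smith normal form has invariant factors (1,1,1,1,1).

∂_2: C_2 → C_1 maps a triangle to the signed sum of its edges. For instance
  ∂acf = cf − af + ac,
  ∂bcd = cd − bd + bc.
The resulting 15×10 matrix has rank 10, and its Smith normal form has invariant factors (1,1,1,1,1,1,1,1,1,2).

Now H_k = ker ∂_k / im ∂_{k+1}, so:

  H_0: rank C_0 − rank ∂_1 = 6 − 5 = 1, and the invariant factors of ∂_1 are all 1, so H_0 ≅ Z.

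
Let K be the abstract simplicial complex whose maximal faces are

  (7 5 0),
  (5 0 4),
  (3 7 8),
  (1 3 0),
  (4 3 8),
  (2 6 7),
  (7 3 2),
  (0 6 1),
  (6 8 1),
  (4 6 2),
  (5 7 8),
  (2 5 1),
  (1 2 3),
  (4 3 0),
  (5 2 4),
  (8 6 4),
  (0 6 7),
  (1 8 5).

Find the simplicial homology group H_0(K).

K has 9 vertices, 27 edges, 18 triangles.
rank ∂_0 = 0, rank ∂_1 = 8 ⇒ b_0 = 9 − 0 − 8 = 1; all invariant factors of ∂_1 are 1 so no torsion. So H_0 = Z.

H_0 = Z.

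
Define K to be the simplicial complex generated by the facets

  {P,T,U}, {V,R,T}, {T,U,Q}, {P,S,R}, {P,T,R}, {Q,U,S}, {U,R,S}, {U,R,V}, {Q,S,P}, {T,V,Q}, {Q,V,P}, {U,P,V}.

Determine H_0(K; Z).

H_0 = Z.

We work with the vertex ordering P < Q < R < S < T < U < V. The simplices of K, each written with vertices in increasing order, are:

  0-simplices (7): P, Q, R, S, T, U, V
  1-simplices (18): PQ, PR, PS, PT, PU, PV, QS, QT, QU, QV, RS, RT, RU, RV, SU, TU, TV, UV
  2-simplices (12): PQS, PQV, PRS, PRT, PTU, PUV, QSU, QTU, QTV, RSU, RTV, RUV

giving chain groups C_0 ≅ Z^7, C_1 ≅ Z^18, C_2 ≅ Z^12.

∂_1: C_1 → C_0 maps an edge to its endpoints' difference, ∂[p,q] = q − p. For instance
  ∂RU = U − R.
The 7×18 boundary matrix has rank 6 and Smith normal form diag(1,1,1,1,1,1).

The boundary map ∂_2: C_2 → C_1 maps a triangle to the signed sum of its edges. For instance
  ∂PQV = QV − PV + PQ,
  ∂PUV = UV − PV + PU.
This gives a 18×12 integer matrix of rank 12; reducing to Smith normal form yields diagonal entries (1,1,1,1,1,1,1,1,1,1,1,2).

Now H_k = ker ∂_k / im ∂_{k+1}, so:

  H_0: rank C_0 − rank ∂_1 = 7 − 6 = 1, and the invariant factors of ∂_1 are all 1, so H_0 = Z.

(K is a triangulation of the real projective plane RP^2.)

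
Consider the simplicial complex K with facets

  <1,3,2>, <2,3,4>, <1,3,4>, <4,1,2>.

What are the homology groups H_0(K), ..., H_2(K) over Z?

H_0 ≅ Z,  H_1 = 0,  H_2 ≅ Z.

K has 4 vertices, 6 edges, 4 triangles.
rank ∂_0 = 0, rank ∂_1 = 3 ⇒ b_0 = 4 − 0 − 3 = 1; all invariant factors of ∂_1 are 1 so no torsion. So H_0 ≅ Z.
rank ∂_1 = 3, rank ∂_2 = 3 ⇒ b_1 = 6 − 3 − 3 = 0; all invariant factors of ∂_2 are 1 so no torsion. So H_1 ≅ 0.
rank ∂_2 = 3, rank ∂_3 = 0 ⇒ b_2 = 4 − 3 − 0 = 1. So H_2 ≅ Z.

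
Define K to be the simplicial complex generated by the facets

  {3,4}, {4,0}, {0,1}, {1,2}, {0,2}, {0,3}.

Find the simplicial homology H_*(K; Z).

Fix the vertex order 0 < 1 < 2 < 3 < 4 and write every simplex with vertices in increasing order. Then dim K = 1 and the simplices of K are:

  0-simplices (5): [0], [1], [2], [3], [4]
  1-simplices (6): [0,1], [0,2], [0,3], [0,4], [1,2], [3,4]

so the chain groups are C_0 ≅ Z^5, C_1 ≅ Z^6.

∂_1: C_1 → C_0 sends each edge [p,q] (with p < q) to q − p.
This gives a 5×6 integer matrix of rank 4; reducing to Smith normal form yields diagonal entries (1,1,1,1).

Reading off H_k = ker ∂_k / im ∂_{k+1}:

  H_0: rank C_0 − rank ∂_1 = 5 − 4 = 1, and the invariant factors of ∂_1 are all 1, so H_0 = Z.
  H_1: rank ker ∂_1 − rank ∂_2 = (6 − 4) − 0 = 2, and there is no ∂_2, so H_1 = Z^2.

As a check, the Euler characteristic is 5 − 6 = -1, which agrees with 1 − 2 = -1.

H_0 ≅ Z,  H_1 ≅ Z^2.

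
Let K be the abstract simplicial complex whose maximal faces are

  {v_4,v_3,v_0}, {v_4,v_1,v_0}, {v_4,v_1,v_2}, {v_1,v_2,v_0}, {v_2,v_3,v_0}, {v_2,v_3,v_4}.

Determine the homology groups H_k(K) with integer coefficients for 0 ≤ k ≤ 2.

K has 5 vertices, 9 edges, 6 triangles.
rank ∂_0 = 0, rank ∂_1 = 4 ⇒ b_0 = 5 − 0 − 4 = 1; all invariant factors of ∂_1 are 1 so no torsion. So H_0 ≅ Z.
rank ∂_1 = 4, rank ∂_2 = 5 ⇒ b_1 = 9 − 4 − 5 = 0; all invariant factors of ∂_2 are 1 so no torsion. So H_1 ≅ 0.
rank ∂_2 = 5, rank ∂_3 = 0 ⇒ b_2 = 6 − 5 − 0 = 1. So H_2 ≅ Z.

H_0 ≅ Z,  H_1 = 0,  H_2 ≅ Z.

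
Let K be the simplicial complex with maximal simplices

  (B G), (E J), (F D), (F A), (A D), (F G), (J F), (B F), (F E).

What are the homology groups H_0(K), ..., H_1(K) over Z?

H_0 ≅ Z,  H_1 ≅ Z^3.

Fix the vertex order A < B < D < E < F < G < J and write every simplex with vertices in increasing order. Then dim K = 1 and the simplices of K are:

  0-simplices (7): A, B, D, E, F, G, J
  1-simplices (9): AD, AF, BF, BG, DF, EF, EJ, FG, FJ

giving chain groups C_0 ≅ Z^7, C_1 ≅ Z^9.

∂_1: C_1 → C_0 maps an edge to its endpoints' difference, ∂[p,q] = q − p. For instance
  ∂BG = G − B.
This gives a 7×9 integer matrix of rank 6; reducing to Smith normal form yields diagonal entries (1,1,1,1,1,1).

Reading off H_k = ker ∂_k / im ∂_{k+1}:

  H_0: rank C_0 − rank ∂_1 = 7 − 6 = 1, and the invariant factors of ∂_1 are all 1, so H_0 = Z.
  H_1: rank ker ∂_1 − rank ∂_2 = (9 − 6) − 0 = 3, and there is no ∂_2, so H_1 = Z^3.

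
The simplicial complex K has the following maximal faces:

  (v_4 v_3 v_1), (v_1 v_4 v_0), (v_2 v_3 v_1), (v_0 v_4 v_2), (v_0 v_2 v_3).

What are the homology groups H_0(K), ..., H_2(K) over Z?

We work with the vertex ordering v_0 < v_1 < v_2 < v_3 < v_4. The simplices of K, each written with vertices in increasing order, are:

  0-simplices (5): [v_0], [v_1], [v_2], [v_3], [v_4]
  1-simplices (10): [v_0,v_1], [v_0,v_2], [v_0,v_3], [v_0,v_4], [v_1,v_2], [v_1,v_3], [v_1,v_4], [v_2,v_3], [v_2,v_4], [v_3,v_4]
  2-simplices (5): [v_0,v_1,v_4], [v_0,v_2,v_3], [v_0,v_2,v_4], [v_1,v_2,v_3], [v_1,v_3,v_4]

Hence C_0 ≅ Z^5, C_1 ≅ Z^10, C_2 ≅ Z^5.

∂_1: C_1 → C_0 maps an edge to its endpoints' difference, ∂[p,q] = q − p. For instance
  ∂[v_0,v_3] = [v_3] − [v_0].
The 5×10 boundary matrix has rank 4 and Smith normal form diag(1,1,1,1).

Boundary ∂_2: C_2 → C_1 sends each 2-simplex [p,q,r] to [q,r] − [p,r] + [p,q]. For instance
  ∂[v_0,v_2,v_3] = [v_2,v_3] − [v_0,v_3] + [v_0,v_2],
  ∂[v_1,v_2,v_3] = [v_2,v_3] − [v_1,v_3] + [v_1,v_2].
This gives a 10×5 integer matrix of rank 5; reducing to Smith normal form yields diagonal entries (1,1,1,1,1).

Now H_k = ker ∂_k / im ∂_{k+1}, so:

  H_0: rank C_0 − rank ∂_1 = 5 − 4 = 1, and the invariant factors of ∂_1 are all 1, so H_0 = Z.
  H_1: rank ker ∂_1 − rank ∂_2 = (10 − 4) − 5 = 1, and the invariant factors of ∂_2 are all 1, so H_1 = Z.
  H_2: rank ker ∂_2 − rank ∂_3 = (5 − 5) − 0 = 0, and there is no ∂_3, so H_2 = 0.

H_0 ≅ Z,  H_1 ≅ Z,  H_2 = 0.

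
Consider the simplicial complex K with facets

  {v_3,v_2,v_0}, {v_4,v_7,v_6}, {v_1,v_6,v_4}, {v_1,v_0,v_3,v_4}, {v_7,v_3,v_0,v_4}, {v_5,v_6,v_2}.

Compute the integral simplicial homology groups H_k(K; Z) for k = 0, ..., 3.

Fix the vertex order v_0 < v_1 < v_2 < v_3 < v_4 < v_5 < v_6 < v_7 and write every simplex with vertices in increasing order. Then dim K = 3 and the simplices of K are:

  0-simplices (8): [v_0], [v_1], [v_2], [v_3], [v_4], [v_5], [v_6], [v_7]
  1-simplices (17): (17 of them)
  2-simplices (11): (11 of them)
  3-simplices (2): [v_0,v_1,v_3,v_4], [v_0,v_3,v_4,v_7]

so the chain groups are C_0 ≅ Z^8, C_1 ≅ Z^17, C_2 ≅ Z^11, C_3 ≅ Z^2.

∂_1: C_1 → C_0 sends each edge [p,q] (with p < q) to q − p. For instance
  ∂[v_2,v_5] = [v_5] − [v_2].
The 8×17 boundary matrix has rank 7 and Smith normal form diag(1,1,1,1,1,1,1).

Boundary ∂_2: C_2 → C_1 sends each 2-simplex [p,q,r] to [q,r] − [p,r] + [p,q]. For instance
  ∂[v_1,v_4,v_6] = [v_4,v_6] − [v_1,v_6] + [v_1,v_4],
  ∂[v_0,v_3,v_4] = [v_3,v_4] − [v_0,v_4] + [v_0,v_3].
This gives a 17×11 integer matrix of rank 9; reducing to Smith normal form yields diagonal entries (1,1,1,1,1,1,1,1,1).

∂_3: C_3 → C_2 sends each 3-simplex σ to the alternating sum Σ_i (−1)^i (σ with its i-th vertex removed). For instance
  ∂[v_0,v_1,v_3,v_4] = [v_1,v_3,v_4] − [v_0,v_3,v_4] + [v_0,v_1,v_4] − [v_0,v_1,v_3],
  ∂[v_0,v_3,v_4,v_7] = [v_3,v_4,v_7] − [v_0,v_4,v_7] + [v_0,v_3,v_7] − [v_0,v_3,v_4].
This gives a 11×2 integer matrix of rank 2; reducing to Smith normal form yields diagonal entries (1,1).

Now H_k = ker ∂_k / im ∂_{k+1}, so:

  H_0: rank C_0 − rank ∂_1 = 8 − 7 = 1, and the invariant factors of ∂_1 are all 1, so H_0 ≅ Z.
  H_1: rank ker ∂_1 − rank ∂_2 = (17 − 7) − 9 = 1, and the invariant factors of ∂_2 are all 1, so H_1 ≅ Z.
  H_2: rank ker ∂_2 − rank ∂_3 = (11 − 9) − 2 = 0, and the invariant factors of ∂_3 are all 1, so H_2 ≅ 0.
  H_3: rank ker ∂_3 − rank ∂_4 = (2 − 2) − 0 = 0, and there is no ∂_4, so H_3 ≅ 0.

H_0 ≅ Z,  H_1 ≅ Z,  H_2 = 0,  H_3 = 0.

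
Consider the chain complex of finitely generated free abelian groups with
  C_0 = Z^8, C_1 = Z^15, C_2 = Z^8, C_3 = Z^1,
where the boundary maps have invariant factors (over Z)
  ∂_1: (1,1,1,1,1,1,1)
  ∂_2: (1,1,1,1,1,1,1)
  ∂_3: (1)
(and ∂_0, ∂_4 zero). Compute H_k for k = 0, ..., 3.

H_0 = Z,  H_1 = Z,  H_2 = 0,  H_3 = 0.

H_0: b_0 = 8 − 0 − 7 = 1; torsion from ∂_1 factors > 1: none. So H_0 = Z.
H_1: b_1 = 15 − 7 − 7 = 1; torsion from ∂_2 factors > 1: none. So H_1 = Z.
H_2: b_2 = 8 − 7 − 1 = 0; torsion from ∂_3 factors > 1: none. So H_2 = 0.
H_3: b_3 = 1 − 1 − 0 = 0; torsion from ∂_4 factors > 1: none. So H_3 = 0.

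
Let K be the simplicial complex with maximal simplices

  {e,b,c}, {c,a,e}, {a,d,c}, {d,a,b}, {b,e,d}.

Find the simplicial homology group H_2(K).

H_2 ≅ 0.

K has 5 vertices, 10 edges, 5 triangles.
rank ∂_2 = 5, rank ∂_3 = 0 ⇒ b_2 = 5 − 5 − 0 = 0. So H_2 ≅ 0.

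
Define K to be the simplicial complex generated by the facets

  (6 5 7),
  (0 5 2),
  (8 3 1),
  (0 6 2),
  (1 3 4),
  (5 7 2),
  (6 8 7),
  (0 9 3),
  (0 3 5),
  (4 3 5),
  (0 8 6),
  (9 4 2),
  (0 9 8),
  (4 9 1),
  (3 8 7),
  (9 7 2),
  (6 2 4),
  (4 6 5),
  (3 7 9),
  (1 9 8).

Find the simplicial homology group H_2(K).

H_2 = 0.

Order the vertices as 0 < 1 < 2 < 3 < 4 < 5 < 6 < 7 < 8 < 9. Listing each simplex with vertices in this order, K has dimension 2 with simplices:

  0-simplices (10): [0], [1], [2], [3], [4], [5], [6], [7], [8], [9]
  1-simplices (30): (30 of them)
  2-simplices (20): (20 of them)

so the chain groups are C_0 ≅ Z^10, C_1 ≅ Z^30, C_2 ≅ Z^20.

The boundary map ∂_1: C_1 → C_0 maps an edge to its endpoints' difference, ∂[p,q] = q − p. For instance
  ∂[6,8] = [8] − [6].
This gives a 10×30 integer matrix of rank 9; reducing to Smith normal form yields diagonal entries (1,1,1,1,1,1,1,1,1).

The boundary map ∂_2: C_2 → C_1 sends each 2-simplex [p,q,r] to [q,r] − [p,r] + [p,q]. For instance
  ∂[0,8,9] = [8,9] − [0,9] + [0,8],
  ∂[0,3,5] = [3,5] − [0,5] + [0,3].
The resulting 30×20 matrix has rank 20, and its Smith normal form has invariant factors (1,1,1,1,1,1,1,1,1,1,1,1,1,1,1,1,1,1,1,2).

From H_k ≅ ker(∂_k) / im(∂_{k+1}) we obtain:

  H_2: rank ker ∂_2 − rank ∂_3 = (20 − 20) − 0 = 0, and there is no ∂_3, so H_2 = 0.

(K is a triangulation of the Klein bottle.)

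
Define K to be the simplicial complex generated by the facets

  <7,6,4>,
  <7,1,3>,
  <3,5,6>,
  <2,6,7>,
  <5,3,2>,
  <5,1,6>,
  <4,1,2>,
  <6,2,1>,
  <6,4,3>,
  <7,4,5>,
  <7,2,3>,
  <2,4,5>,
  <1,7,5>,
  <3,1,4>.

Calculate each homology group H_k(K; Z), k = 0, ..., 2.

H_0 ≅ Z,  H_1 ≅ Z^2,  H_2 ≅ Z.

We work with the vertex ordering 1 < 2 < 3 < 4 < 5 < 6 < 7. The simplices of K, each written with vertices in increasing order, are:

  0-simplices (7): [1], [2], [3], [4], [5], [6], [7]
  1-simplices (21): [1,2], [1,3], [1,4], [1,5], [1,6], [1,7], [2,3], [2,4], [2,5], [2,6], [2,7], [3,4], [3,5], [3,6], [3,7], [4,5], [4,6], [4,7], [5,6], [5,7], [6,7]
  2-simplices (14): [1,2,4], [1,2,6], [1,3,4], [1,3,7], [1,5,6], [1,5,7], [2,3,5], [2,3,7], [2,4,5], [2,6,7], [3,4,6], [3,5,6], [4,5,7], [4,6,7]

so the chain groups are C_0 ≅ Z^7, C_1 ≅ Z^21, C_2 ≅ Z^14.

The boundary map ∂_1: C_1 → C_0 maps an edge to its endpoints' difference, ∂[p,q] = q − p. For instance
  ∂[2,3] = [3] − [2].
This gives a 7×21 integer matrix of rank 6; reducing to Smith normal form yields diagonal entries (1,1,1,1,1,1).

Boundary ∂_2: C_2 → C_1 acts by ∂[p,q,r] = [q,r] − [p,r] + [p,q]. For instance
  ∂[3,5,6] = [5,6] − [3,6] + [3,5],
  ∂[1,5,7] = [5,7] − [1,7] + [1,5].
This gives a 21×14 integer matrix of rank 13; reducing to Smith normal form yields diagonal entries (1,1,1,1,1,1,1,1,1,1,1,1,1).

Computing H_k = (kernel of ∂_k) / (image of ∂_{k+1}):

  H_0: rank C_0 − rank ∂_1 = 7 − 6 = 1, and the invariant factors of ∂_1 are all 1, so H_0 ≅ Z.
  H_1: rank ker ∂_1 − rank ∂_2 = (21 − 6) − 13 = 2, and the invariant factors of ∂_2 are all 1, so H_1 ≅ Z^2.
  H_2: rank ker ∂_2 − rank ∂_3 = (14 − 13) − 0 = 1, and there is no ∂_3, so H_2 ≅ Z.

(K is a triangulation of the torus T^2.)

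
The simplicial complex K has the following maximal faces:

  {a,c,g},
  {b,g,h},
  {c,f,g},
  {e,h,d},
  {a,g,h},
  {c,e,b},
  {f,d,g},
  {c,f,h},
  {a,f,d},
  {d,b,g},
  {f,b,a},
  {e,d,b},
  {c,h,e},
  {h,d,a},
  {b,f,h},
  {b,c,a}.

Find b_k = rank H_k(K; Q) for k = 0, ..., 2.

b_0 = 1, b_1 = 2, b_2 = 1.

We work with the vertex ordering a < b < c < d < e < f < g < h. The simplices of K, each written with vertices in increasing order, are:

  0-simplices (8): a, b, c, d, e, f, g, h
  1-simplices (24): ab, ac, ad, af, ag, ah, bc, bd, be, bf, bg, bh, ce, cf, cg, ch, de, df, dg, dh, eh, fg, fh, gh
  2-simplices (16): abc, abf, acg, adf, adh, agh, bce, bde, bdg, bfh, bgh, ceh, cfg, cfh, deh, dfg

so the chain groups are C_0 ≅ Z^8, C_1 ≅ Z^24, C_2 ≅ Z^16.

∂_1: C_1 → C_0 maps an edge to its endpoints' difference, ∂[p,q] = q − p.
As a 8×24 matrix over Z this has rank 7, with invariant factors (1,1,1,1,1,1,1).

∂_2: C_2 → C_1 maps a triangle to the signed sum of its edges. For instance
  ∂deh = eh − dh + de,
  ∂acg = cg − ag + ac.
As a 24×16 matrix over Z this has rank 15, with invariant factors (1,1,1,1,1,1,1,1,1,1,1,1,1,1,1).

Now H_k = ker ∂_k / im ∂_{k+1}, so:

  H_0: rank C_0 − rank ∂_1 = 8 − 7 = 1, and the invariant factors of ∂_1 are all 1, so H_0 ≅ Z.
  H_1: rank ker ∂_1 − rank ∂_2 = (24 − 7) − 15 = 2, and the invariant factors of ∂_2 are all 1, so H_1 ≅ Z^2.
  H_2: rank ker ∂_2 − rank ∂_3 = (16 − 15) − 0 = 1, and there is no ∂_3, so H_2 ≅ Z.

As a check, the Euler characteristic is 8 − 24 + 16 = 0, which agrees with 1 − 2 + 1 = 0.

Hence the Betti numbers are b_0 = 1, b_1 = 2, b_2 = 1.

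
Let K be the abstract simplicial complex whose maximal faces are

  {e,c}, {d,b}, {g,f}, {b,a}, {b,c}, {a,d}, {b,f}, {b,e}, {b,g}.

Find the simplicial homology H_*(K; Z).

Fix the vertex order a < b < c < d < e < f < g and write every simplex with vertices in increasing order. Then dim K = 1 and the simplices of K are:

  0-simplices (7): a, b, c, d, e, f, g
  1-simplices (9): ab, ad, bc, bd, be, bf, bg, ce, fg

so the chain groups are C_0 ≅ Z^7, C_1 ≅ Z^9.

Boundary ∂_1: C_1 → C_0 is given by ∂[p,q] = [q] − [p].
The resulting 7×9 matrix has rank 6, and its Smith normal form has invariant factors (1,1,1,1,1,1).

From H_k ≅ ker(∂_k) / im(∂_{k+1}) we obtain:

  H_0: rank C_0 − rank ∂_1 = 7 − 6 = 1, and the invariant factors of ∂_1 are all 1, so H_0 = Z.
  H_1: rank ker ∂_1 − rank ∂_2 = (9 − 6) − 0 = 3, and there is no ∂_2, so H_1 = Z^3.

H_0 ≅ Z,  H_1 ≅ Z^3.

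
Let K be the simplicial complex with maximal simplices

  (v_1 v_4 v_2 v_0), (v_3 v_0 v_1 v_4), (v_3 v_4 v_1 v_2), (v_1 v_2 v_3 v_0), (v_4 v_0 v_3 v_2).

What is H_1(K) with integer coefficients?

K has 5 vertices, 10 edges, 10 triangles, 5 3-simplices.
rank ∂_1 = 4, rank ∂_2 = 6 ⇒ b_1 = 10 − 4 − 6 = 0; all invariant factors of ∂_2 are 1 so no torsion. So H_1 = 0.

H_1 ≅ 0.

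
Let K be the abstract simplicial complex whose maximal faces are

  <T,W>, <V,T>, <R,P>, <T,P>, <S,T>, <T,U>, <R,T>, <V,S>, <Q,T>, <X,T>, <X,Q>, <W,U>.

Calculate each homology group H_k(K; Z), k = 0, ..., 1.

H_0 = Z,  H_1 = Z^4.

We work with the vertex ordering P < Q < R < S < T < U < V < W < X. The simplices of K, each written with vertices in increasing order, are:

  0-simplices (9): P, Q, R, S, T, U, V, W, X
  1-simplices (12): PR, PT, QT, QX, RT, ST, SV, TU, TV, TW, TX, UW

so the chain groups are C_0 ≅ Z^9, C_1 ≅ Z^12.

The boundary map ∂_1: C_1 → C_0 maps an edge to its endpoints' difference, ∂[p,q] = q − p.
This gives a 9×12 integer matrix of rank 8; reducing to Smith normal form yields diagonal entries (1,1,1,1,1,1,1,1).

Now H_k = ker ∂_k / im ∂_{k+1}, so:

  H_0: rank C_0 − rank ∂_1 = 9 − 8 = 1, and the invariant factors of ∂_1 are all 1, so H_0 = Z.
  H_1: rank ker ∂_1 − rank ∂_2 = (12 − 8) − 0 = 4, and there is no ∂_2, so H_1 = Z^4.

(K is a triangulation of a wedge of 4 circles.)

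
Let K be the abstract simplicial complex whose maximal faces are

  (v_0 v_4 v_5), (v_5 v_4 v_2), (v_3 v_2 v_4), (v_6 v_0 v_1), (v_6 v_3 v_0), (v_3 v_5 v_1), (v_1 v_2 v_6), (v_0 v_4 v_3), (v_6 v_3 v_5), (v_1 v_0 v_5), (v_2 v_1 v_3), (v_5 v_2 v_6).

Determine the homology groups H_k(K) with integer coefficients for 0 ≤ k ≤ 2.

Take the total order v_0 < v_1 < v_2 < v_3 < v_4 < v_5 < v_6 on the vertex set. Then K (dimension 2) consists of the simplices:

  0-simplices (7): [v_0], [v_1], [v_2], [v_3], [v_4], [v_5], [v_6]
  1-simplices (18): (18 of them)
  2-simplices (12): (12 of them)

giving chain groups C_0 ≅ Z^7, C_1 ≅ Z^18, C_2 ≅ Z^12.

The boundary map ∂_1: C_1 → C_0 is given by ∂[p,q] = [q] − [p]. For instance
  ∂[v_4,v_5] = [v_5] − [v_4].
The resulting 7×18 matrix has rank 6, and its Smith normal form has invariant factors (1,1,1,1,1,1).

Boundary ∂_2: C_2 → C_1 acts by ∂[p,q,r] = [q,r] − [p,r] + [p,q]. For instance
  ∂[v_2,v_3,v_4] = [v_3,v_4] − [v_2,v_4] + [v_2,v_3],
  ∂[v_1,v_2,v_3] = [v_2,v_3] − [v_1,v_3] + [v_1,v_2].
The 18×12 boundary matrix has rank 12 and Smith normal form diag(1,1,1,1,1,1,1,1,1,1,1,2).

From H_k ≅ ker(∂_k) / im(∂_{k+1}) we obtain:

  H_0: rank C_0 − rank ∂_1 = 7 − 6 = 1, and the invariant factors of ∂_1 are all 1, so H_0 ≅ Z.
  H_1: rank ker ∂_1 − rank ∂_2 = (18 − 6) − 12 = 0, and ∂_2 has invariant factor 2 > 1, so H_1 ≅ Z_2.
  H_2: rank ker ∂_2 − rank ∂_3 = (12 − 12) − 0 = 0, and there is no ∂_3, so H_2 ≅ 0.

H_0 ≅ Z,  H_1 ≅ Z_2,  H_2 = 0.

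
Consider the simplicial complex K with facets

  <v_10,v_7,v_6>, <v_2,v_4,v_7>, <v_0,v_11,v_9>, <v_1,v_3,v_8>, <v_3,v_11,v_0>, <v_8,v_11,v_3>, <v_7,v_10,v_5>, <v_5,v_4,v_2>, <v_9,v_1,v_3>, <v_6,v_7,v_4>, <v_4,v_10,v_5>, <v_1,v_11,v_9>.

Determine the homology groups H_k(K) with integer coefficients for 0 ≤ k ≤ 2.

H_0 ≅ Z^2,  H_1 ≅ Z^2,  H_2 = 0.

Fix the vertex order v_0 < v_1 < v_2 < v_3 < v_4 < v_5 < v_6 < v_7 < v_8 < v_9 < v_10 < v_11 and write every simplex with vertices in increasing order. Then dim K = 2 and the simplices of K are:

  0-simplices (12): [v_0], [v_1], [v_2], [v_3], [v_4], [v_5], [v_6], [v_7], [v_8], [v_9], [v_10], [v_11]
  1-simplices (24): (24 of them)
  2-simplices (12): (12 of them)

Hence C_0 ≅ Z^12, C_1 ≅ Z^24, C_2 ≅ Z^12.

Boundary ∂_1: C_1 → C_0 maps an edge to its endpoints' difference, ∂[p,q] = q − p.
As a 12×24 matrix over Z this has rank 10, with invariant factors (1,1,1,1,1,1,1,1,1,1).

Boundary ∂_2: C_2 → C_1 acts by ∂[p,q,r] = [q,r] − [p,r] + [p,q]. For instance
  ∂[v_1,v_9,v_11] = [v_9,v_11] − [v_1,v_11] + [v_1,v_9],
  ∂[v_4,v_5,v_10] = [v_5,v_10] − [v_4,v_10] + [v_4,v_5].
As a 24×12 matrix over Z this has rank 12, with invariant factors (1,1,1,1,1,1,1,1,1,1,1,1).

Reading off H_k = ker ∂_k / im ∂_{k+1}:

  H_0: rank C_0 − rank ∂_1 = 12 − 10 = 2, and the invariant factors of ∂_1 are all 1, so H_0 ≅ Z^2.
  H_1: rank ker ∂_1 − rank ∂_2 = (24 − 10) − 12 = 2, and the invariant factors of ∂_2 are all 1, so H_1 ≅ Z^2.
  H_2: rank ker ∂_2 − rank ∂_3 = (12 − 12) − 0 = 0, and there is no ∂_3, so H_2 ≅ 0.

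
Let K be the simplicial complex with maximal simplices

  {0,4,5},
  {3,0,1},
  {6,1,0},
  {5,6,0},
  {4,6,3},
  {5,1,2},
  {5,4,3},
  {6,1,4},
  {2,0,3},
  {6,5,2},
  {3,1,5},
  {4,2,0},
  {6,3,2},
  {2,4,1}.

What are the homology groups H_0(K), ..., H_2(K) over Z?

H_0 = Z,  H_1 = Z^2,  H_2 = Z.

We work with the vertex ordering 0 < 1 < 2 < 3 < 4 < 5 < 6. The simplices of K, each written with vertices in increasing order, are:

  0-simplices (7): [0], [1], [2], [3], [4], [5], [6]
  1-simplices (21): [0,1], [0,2], [0,3], [0,4], [0,5], [0,6], [1,2], [1,3], [1,4], [1,5], [1,6], [2,3], [2,4], [2,5], [2,6], [3,4], [3,5], [3,6], [4,5], [4,6], [5,6]
  2-simplices (14): [0,1,3], [0,1,6], [0,2,3], [0,2,4], [0,4,5], [0,5,6], [1,2,4], [1,2,5], [1,3,5], [1,4,6], [2,3,6], [2,5,6], [3,4,5], [3,4,6]

so the chain groups are C_0 ≅ Z^7, C_1 ≅ Z^21, C_2 ≅ Z^14.

Boundary ∂_1: C_1 → C_0 sends each edge [p,q] (with p < q) to q − p. For instance
  ∂[0,1] = [1] − [0].
This gives a 7×21 integer matrix of rank 6; reducing to Smith normal form yields diagonal entries (1,1,1,1,1,1).

∂_2: C_2 → C_1 maps a triangle to the signed sum of its edges. For instance
  ∂[3,4,5] = [4,5] − [3,5] + [3,4],
  ∂[2,5,6] = [5,6] − [2,6] + [2,5].
The 21×14 boundary matrix has rank 13 and Smith normal form diag(1,1,1,1,1,1,1,1,1,1,1,1,1).

Reading off H_k = ker ∂_k / im ∂_{k+1}:

  H_0: rank C_0 − rank ∂_1 = 7 − 6 = 1, and the invariant factors of ∂_1 are all 1, so H_0 = Z.
  H_1: rank ker ∂_1 − rank ∂_2 = (21 − 6) − 13 = 2, and the invariant factors of ∂_2 are all 1, so H_1 = Z^2.
  H_2: rank ker ∂_2 − rank ∂_3 = (14 − 13) − 0 = 1, and there is no ∂_3, so H_2 = Z.

As a check, the Euler characteristic is 7 − 21 + 14 = 0, which agrees with 1 − 2 + 1 = 0.
(K is a triangulation of the torus T^2.)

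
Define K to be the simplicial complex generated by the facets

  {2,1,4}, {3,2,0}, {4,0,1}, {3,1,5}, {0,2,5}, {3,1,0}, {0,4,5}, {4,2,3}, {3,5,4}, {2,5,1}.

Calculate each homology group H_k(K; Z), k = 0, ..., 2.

H_0 ≅ Z,  H_1 ≅ Z/2,  H_2 = 0.

K has 6 vertices, 15 edges, 10 triangles.
rank ∂_0 = 0, rank ∂_1 = 5 ⇒ b_0 = 6 − 0 − 5 = 1; all invariant factors of ∂_1 are 1 so no torsion. So H_0 = Z.
rank ∂_1 = 5, rank ∂_2 = 10 ⇒ b_1 = 15 − 5 − 10 = 0; ∂_2 has invariant factor(s) [2] giving torsion. So H_1 = Z/2.
rank ∂_2 = 10, rank ∂_3 = 0 ⇒ b_2 = 10 − 10 − 0 = 0. So H_2 = 0.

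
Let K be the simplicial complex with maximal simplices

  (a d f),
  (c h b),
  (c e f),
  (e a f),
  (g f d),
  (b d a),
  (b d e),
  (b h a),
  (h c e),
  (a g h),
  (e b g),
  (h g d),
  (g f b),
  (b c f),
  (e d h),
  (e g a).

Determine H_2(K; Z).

H_2 = Z.

Fix the vertex order a < b < c < d < e < f < g < h and write every simplex with vertices in increasing order. Then dim K = 2 and the simplices of K are:

  0-simplices (8): a, b, c, d, e, f, g, h
  1-simplices (24): ab, ad, ae, af, ag, ah, bc, bd, be, bf, bg, bh, ce, cf, ch, de, df, dg, dh, ef, eg, eh, fg, gh
  2-simplices (16): abd, abh, adf, aef, aeg, agh, bcf, bch, bde, beg, bfg, cef, ceh, deh, dfg, dgh

Hence C_0 ≅ Z^8, C_1 ≅ Z^24, C_2 ≅ Z^16.

The boundary map ∂_1: C_1 → C_0 is given by ∂[p,q] = [q] − [p].
The resulting 8×24 matrix has rank 7, and its Smith normal form has invariant factors (1,1,1,1,1,1,1).

∂_2: C_2 → C_1 maps a triangle to the signed sum of its edges. For instance
  ∂abh = bh − ah + ab,
  ∂dfg = fg − dg + df.
The resulting 24×16 matrix has rank 15, and its Smith normal form has invariant factors (1,1,1,1,1,1,1,1,1,1,1,1,1,1,1).

Reading off H_k = ker ∂_k / im ∂_{k+1}:

  H_2: rank ker ∂_2 − rank ∂_3 = (16 − 15) − 0 = 1, and there is no ∂_3, so H_2 ≅ Z.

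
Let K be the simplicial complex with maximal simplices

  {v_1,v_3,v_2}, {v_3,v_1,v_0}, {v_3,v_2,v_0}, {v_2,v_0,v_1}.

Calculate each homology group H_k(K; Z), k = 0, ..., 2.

H_0 ≅ Z,  H_1 = 0,  H_2 ≅ Z.

Order the vertices as v_0 < v_1 < v_2 < v_3. Listing each simplex with vertices in this order, K has dimension 2 with simplices:

  0-simplices (4): [v_0], [v_1], [v_2], [v_3]
  1-simplices (6): [v_0,v_1], [v_0,v_2], [v_0,v_3], [v_1,v_2], [v_1,v_3], [v_2,v_3]
  2-simplices (4): [v_0,v_1,v_2], [v_0,v_1,v_3], [v_0,v_2,v_3], [v_1,v_2,v_3]

Hence C_0 ≅ Z^4, C_1 ≅ Z^6, C_2 ≅ Z^4.

Boundary ∂_1: C_1 → C_0 maps an edge to its endpoints' difference, ∂[p,q] = q − p. For instance
  ∂[v_2,v_3] = [v_3] − [v_2].
This gives a 4×6 integer matrix of rank 3; reducing to Smith normal form yields diagonal entries (1,1,1).

The boundary map ∂_2: C_2 → C_1 maps a triangle to the signed sum of its edges. For instance
  ∂[v_0,v_1,v_2] = [v_1,v_2] − [v_0,v_2] + [v_0,v_1],
  ∂[v_1,v_2,v_3] = [v_2,v_3] − [v_1,v_3] + [v_1,v_2].
This gives a 6×4 integer matrix of rank 3; reducing to Smith normal form yields diagonal entries (1,1,1).

From H_k ≅ ker(∂_k) / im(∂_{k+1}) we obtain:

  H_0: rank C_0 − rank ∂_1 = 4 − 3 = 1, and the invariant factors of ∂_1 are all 1, so H_0 = Z.
  H_1: rank ker ∂_1 − rank ∂_2 = (6 − 3) − 3 = 0, and the invariant factors of ∂_2 are all 1, so H_1 = 0.
  H_2: rank ker ∂_2 − rank ∂_3 = (4 − 3) − 0 = 1, and there is no ∂_3, so H_2 = Z.

As a check, the Euler characteristic is 4 − 6 + 4 = 2, which agrees with 1 − 0 + 1 = 2.
(K is a triangulation of the 2-sphere S^2.)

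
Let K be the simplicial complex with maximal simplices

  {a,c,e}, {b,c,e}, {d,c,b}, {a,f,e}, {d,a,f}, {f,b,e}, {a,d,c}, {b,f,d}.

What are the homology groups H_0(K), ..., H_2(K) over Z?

H_0 ≅ Z,  H_1 = 0,  H_2 ≅ Z.

Take the total order a < b < c < d < e < f on the vertex set. Then K (dimension 2) consists of the simplices:

  0-simplices (6): a, b, c, d, e, f
  1-simplices (12): ac, ad, ae, af, bc, bd, be, bf, cd, ce, df, ef
  2-simplices (8): acd, ace, adf, aef, bcd, bce, bdf, bef

giving chain groups C_0 ≅ Z^6, C_1 ≅ Z^12, C_2 ≅ Z^8.

∂_1: C_1 → C_0 is given by ∂[p,q] = [q] − [p].
This gives a 6×12 integer matrix of rank 5; reducing to Smith normal form yields diagonal entries (1,1,1,1,1).

∂_2: C_2 → C_1 sends each 2-simplex [p,q,r] to [q,r] − [p,r] + [p,q]. For instance
  ∂bce = ce − be + bc,
  ∂bdf = df − bf + bd.
The 12×8 boundary matrix has rank 7 and Smith normal form diag(1,1,1,1,1,1,1).

From H_k ≅ ker(∂_k) / im(∂_{k+1}) we obtain:

  H_0: rank C_0 − rank ∂_1 = 6 − 5 = 1, and the invariant factors of ∂_1 are all 1, so H_0 = Z.
  H_1: rank ker ∂_1 − rank ∂_2 = (12 − 5) − 7 = 0, and the invariant factors of ∂_2 are all 1, so H_1 = 0.
  H_2: rank ker ∂_2 − rank ∂_3 = (8 − 7) − 0 = 1, and there is no ∂_3, so H_2 = Z.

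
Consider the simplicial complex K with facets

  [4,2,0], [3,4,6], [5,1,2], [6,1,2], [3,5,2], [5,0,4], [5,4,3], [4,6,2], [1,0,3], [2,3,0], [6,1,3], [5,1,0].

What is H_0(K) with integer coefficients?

Fix the vertex order 0 < 1 < 2 < 3 < 4 < 5 < 6 and write every simplex with vertices in increasing order. Then dim K = 2 and the simplices of K are:

  0-simplices (7): [0], [1], [2], [3], [4], [5], [6]
  1-simplices (18): [0,1], [0,2], [0,3], [0,4], [0,5], [1,2], [1,3], [1,5], [1,6], [2,3], [2,4], [2,5], [2,6], [3,4], [3,5], [3,6], [4,5], [4,6]
  2-simplices (12): [0,1,3], [0,1,5], [0,2,3], [0,2,4], [0,4,5], [1,2,5], [1,2,6], [1,3,6], [2,3,5], [2,4,6], [3,4,5], [3,4,6]

so the chain groups are C_0 ≅ Z^7, C_1 ≅ Z^18, C_2 ≅ Z^12.

Boundary ∂_1: C_1 → C_0 is given by ∂[p,q] = [q] − [p]. For instance
  ∂[2,6] = [6] − [2].
The 7×18 boundary matrix has rank 6 and Smith normal form diag(1,1,1,1,1,1).

The boundary map ∂_2: C_2 → C_1 acts by ∂[p,q,r] = [q,r] − [p,r] + [p,q]. For instance
  ∂[1,3,6] = [3,6] − [1,6] + [1,3],
  ∂[0,1,5] = [1,5] − [0,5] + [0,1].
The resulting 18×12 matrix has rank 12, and its Smith normal form has invariant factors (1,1,1,1,1,1,1,1,1,1,1,2).

Reading off H_k = ker ∂_k / im ∂_{k+1}:

  H_0: rank C_0 − rank ∂_1 = 7 − 6 = 1, and the invariant factors of ∂_1 are all 1, so H_0 = Z.

H_0 = Z.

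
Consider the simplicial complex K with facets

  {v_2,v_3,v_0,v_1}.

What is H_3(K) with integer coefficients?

We work with the vertex ordering v_0 < v_1 < v_2 < v_3. The simplices of K, each written with vertices in increasing order, are:

  0-simplices (4): [v_0], [v_1], [v_2], [v_3]
  1-simplices (6): [v_0,v_1], [v_0,v_2], [v_0,v_3], [v_1,v_2], [v_1,v_3], [v_2,v_3]
  2-simplices (4): [v_0,v_1,v_2], [v_0,v_1,v_3], [v_0,v_2,v_3], [v_1,v_2,v_3]
  3-simplices (1): [v_0,v_1,v_2,v_3]

so the chain groups are C_0 ≅ Z^4, C_1 ≅ Z^6, C_2 ≅ Z^4, C_3 ≅ Z^1.

The boundary map ∂_1: C_1 → C_0 is given by ∂[p,q] = [q] − [p]. For instance
  ∂[v_0,v_1] = [v_1] − [v_0].
The 4×6 boundary matrix has rank 3 and Smith normal form diag(1,1,1).

The boundary map ∂_2: C_2 → C_1 maps a triangle to the signed sum of its edges. For instance
  ∂[v_1,v_2,v_3] = [v_2,v_3] − [v_1,v_3] + [v_1,v_2],
  ∂[v_0,v_1,v_3] = [v_1,v_3] − [v_0,v_3] + [v_0,v_1].
As a 6×4 matrix over Z this has rank 3, with invariant factors (1,1,1).

The boundary map ∂_3: C_3 → C_2 sends each 3-simplex σ to the alternating sum Σ_i (−1)^i (σ with its i-th vertex removed). For instance
  ∂[v_0,v_1,v_2,v_3] = [v_1,v_2,v_3] − [v_0,v_2,v_3] + [v_0,v_1,v_3] − [v_0,v_1,v_2].
As a 4×1 matrix over Z this has rank 1, with invariant factors (1).

Now H_k = ker ∂_k / im ∂_{k+1}, so:

  H_3: rank ker ∂_3 − rank ∂_4 = (1 − 1) − 0 = 0, and there is no ∂_4, so H_3 ≅ 0.

H_3 ≅ 0.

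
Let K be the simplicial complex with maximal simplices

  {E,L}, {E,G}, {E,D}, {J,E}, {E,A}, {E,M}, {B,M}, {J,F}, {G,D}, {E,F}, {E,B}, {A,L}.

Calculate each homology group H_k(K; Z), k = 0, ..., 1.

H_0 ≅ Z,  H_1 ≅ Z^4.

Take the total order A < B < D < E < F < G < J < L < M on the vertex set. Then K (dimension 1) consists of the simplices:

  0-simplices (9): A, B, D, E, F, G, J, L, M
  1-simplices (12): AE, AL, BE, BM, DE, DG, EF, EG, EJ, EL, EM, FJ

Hence C_0 ≅ Z^9, C_1 ≅ Z^12.

∂_1: C_1 → C_0 is given by ∂[p,q] = [q] − [p].
The 9×12 boundary matrix has rank 8 and Smith normal form diag(1,1,1,1,1,1,1,1).

Computing H_k = (kernel of ∂_k) / (image of ∂_{k+1}):

  H_0: rank C_0 − rank ∂_1 = 9 − 8 = 1, and the invariant factors of ∂_1 are all 1, so H_0 = Z.
  H_1: rank ker ∂_1 − rank ∂_2 = (12 − 8) − 0 = 4, and there is no ∂_2, so H_1 = Z^4.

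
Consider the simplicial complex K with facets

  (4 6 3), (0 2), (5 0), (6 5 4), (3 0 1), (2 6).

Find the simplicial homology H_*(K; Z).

Fix the vertex order 0 < 1 < 2 < 3 < 4 < 5 < 6 and write every simplex with vertices in increasing order. Then dim K = 2 and the simplices of K are:

  0-simplices (7): [0], [1], [2], [3], [4], [5], [6]
  1-simplices (11): [0,1], [0,2], [0,3], [0,5], [1,3], [2,6], [3,4], [3,6], [4,5], [4,6], [5,6]
  2-simplices (3): [0,1,3], [3,4,6], [4,5,6]

Hence C_0 ≅ Z^7, C_1 ≅ Z^11, C_2 ≅ Z^3.

Boundary ∂_1: C_1 → C_0 sends each edge [p,q] (with p < q) to q − p. For instance
  ∂[4,5] = [5] − [4].
As a 7×11 matrix over Z this has rank 6, with invariant factors (1,1,1,1,1,1).

The boundary map ∂_2: C_2 → C_1 maps a triangle to the signed sum of its edges. For instance
  ∂[0,1,3] = [1,3] − [0,3] + [0,1],
  ∂[3,4,6] = [4,6] − [3,6] + [3,4].
The resulting 11×3 matrix has rank 3, and its Smith normal form has invariant factors (1,1,1).

Now H_k = ker ∂_k / im ∂_{k+1}, so:

  H_0: rank C_0 − rank ∂_1 = 7 − 6 = 1, and the invariant factors of ∂_1 are all 1, so H_0 ≅ Z.
  H_1: rank ker ∂_1 − rank ∂_2 = (11 − 6) − 3 = 2, and the invariant factors of ∂_2 are all 1, so H_1 ≅ Z^2.
  H_2: rank ker ∂_2 − rank ∂_3 = (3 − 3) − 0 = 0, and there is no ∂_3, so H_2 ≅ 0.

H_0 = Z,  H_1 = Z^2,  H_2 = 0.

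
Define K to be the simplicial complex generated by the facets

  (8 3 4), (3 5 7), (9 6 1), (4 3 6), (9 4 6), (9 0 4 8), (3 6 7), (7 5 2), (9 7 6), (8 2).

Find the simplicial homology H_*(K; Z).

Take the total order 0 < 1 < 2 < 3 < 4 < 5 < 6 < 7 < 8 < 9 on the vertex set. Then K (dimension 3) consists of the simplices:

  0-simplices (10): [0], [1], [2], [3], [4], [5], [6], [7], [8], [9]
  1-simplices (21): [0,4], [0,8], [0,9], [1,6], [1,9], [2,5], [2,7], [2,8], [3,4], [3,5], [3,6], [3,7], [3,8], [4,6], [4,8], [4,9], [5,7], [6,7], [6,9], [7,9], [8,9]
  2-simplices (12): [0,4,8], [0,4,9], [0,8,9], [1,6,9], [2,5,7], [3,4,6], [3,4,8], [3,5,7], [3,6,7], [4,6,9], [4,8,9], [6,7,9]
  3-simplices (1): [0,4,8,9]

Hence C_0 ≅ Z^10, C_1 ≅ Z^21, C_2 ≅ Z^12, C_3 ≅ Z^1.

Boundary ∂_1: C_1 → C_0 sends each edge [p,q] (with p < q) to q − p. For instance
  ∂[4,6] = [6] − [4].
The resulting 10×21 matrix has rank 9, and its Smith normal form has invariant factors (1,1,1,1,1,1,1,1,1).

The boundary map ∂_2: C_2 → C_1 acts by ∂[p,q,r] = [q,r] − [p,r] + [p,q]. For instance
  ∂[6,7,9] = [7,9] − [6,9] + [6,7],
  ∂[0,4,9] = [4,9] − [0,9] + [0,4].
The resulting 21×12 matrix has rank 11, and its Smith normal form has invariant factors (1,1,1,1,1,1,1,1,1,1,1).

∂_3: C_3 → C_2 sends each 3-simplex σ to the alternating sum Σ_i (−1)^i (σ with its i-th vertex removed). For instance
  ∂[0,4,8,9] = [4,8,9] − [0,8,9] + [0,4,9] − [0,4,8].
The resulting 12×1 matrix has rank 1, and its Smith normal form has invariant factors (1).

From H_k ≅ ker(∂_k) / im(∂_{k+1}) we obtain:

  H_0: rank C_0 − rank ∂_1 = 10 − 9 = 1, and the invariant factors of ∂_1 are all 1, so H_0 ≅ Z.
  H_1: rank ker ∂_1 − rank ∂_2 = (21 − 9) − 11 = 1, and the invariant factors of ∂_2 are all 1, so H_1 ≅ Z.
  H_2: rank ker ∂_2 − rank ∂_3 = (12 − 11) − 1 = 0, and the invariant factors of ∂_3 are all 1, so H_2 ≅ 0.
  H_3: rank ker ∂_3 − rank ∂_4 = (1 − 1) − 0 = 0, and there is no ∂_4, so H_3 ≅ 0.

As a check, the Euler characteristic is 10 − 21 + 12 − 1 = 0, which agrees with 1 − 1 + 0 − 0 = 0.

H_0 ≅ Z,  H_1 ≅ Z,  H_2 = 0,  H_3 = 0.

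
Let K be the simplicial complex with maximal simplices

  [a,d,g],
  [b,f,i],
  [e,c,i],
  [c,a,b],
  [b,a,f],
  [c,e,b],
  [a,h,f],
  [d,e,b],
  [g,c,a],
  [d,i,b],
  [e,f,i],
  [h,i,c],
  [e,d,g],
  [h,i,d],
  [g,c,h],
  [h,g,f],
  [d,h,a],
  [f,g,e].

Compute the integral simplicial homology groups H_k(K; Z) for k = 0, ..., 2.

H_0 = Z,  H_1 = Z ⊕ Z_2,  H_2 = 0.

K has 9 vertices, 27 edges, 18 triangles.
rank ∂_0 = 0, rank ∂_1 = 8 ⇒ b_0 = 9 − 0 − 8 = 1; all invariant factors of ∂_1 are 1 so no torsion. So H_0 = Z.
rank ∂_1 = 8, rank ∂_2 = 18 ⇒ b_1 = 27 − 8 − 18 = 1; ∂_2 has invariant factor(s) [2] giving torsion. So H_1 = Z ⊕ Z_2.
rank ∂_2 = 18, rank ∂_3 = 0 ⇒ b_2 = 18 − 18 − 0 = 0. So H_2 = 0.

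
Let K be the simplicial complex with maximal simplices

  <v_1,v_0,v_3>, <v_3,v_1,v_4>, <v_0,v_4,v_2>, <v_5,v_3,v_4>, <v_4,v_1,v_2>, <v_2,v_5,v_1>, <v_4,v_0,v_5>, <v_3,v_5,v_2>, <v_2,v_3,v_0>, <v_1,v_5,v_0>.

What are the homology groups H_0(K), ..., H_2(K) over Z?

H_0 ≅ Z,  H_1 ≅ Z_2,  H_2 = 0.

We work with the vertex ordering v_0 < v_1 < v_2 < v_3 < v_4 < v_5. The simplices of K, each written with vertices in increasing order, are:

  0-simplices (6): [v_0], [v_1], [v_2], [v_3], [v_4], [v_5]
  1-simplices (15): (15 of them)
  2-simplices (10): [v_0,v_1,v_3], [v_0,v_1,v_5], [v_0,v_2,v_3], [v_0,v_2,v_4], [v_0,v_4,v_5], [v_1,v_2,v_4], [v_1,v_2,v_5], [v_1,v_3,v_4], [v_2,v_3,v_5], [v_3,v_4,v_5]

Hence C_0 ≅ Z^6, C_1 ≅ Z^15, C_2 ≅ Z^10.

∂_1: C_1 → C_0 is given by ∂[p,q] = [q] − [p].
The 6×15 boundary matrix has rank 5 and Smith normal form diag(1,1,1,1,1).

Boundary ∂_2: C_2 → C_1 sends each 2-simplex [p,q,r] to [q,r] − [p,r] + [p,q]. For instance
  ∂[v_1,v_2,v_4] = [v_2,v_4] − [v_1,v_4] + [v_1,v_2],
  ∂[v_1,v_2,v_5] = [v_2,v_5] − [v_1,v_5] + [v_1,v_2].
The resulting 15×10 matrix has rank 10, and its Smith normal form has invariant factors (1,1,1,1,1,1,1,1,1,2).

Reading off H_k = ker ∂_k / im ∂_{k+1}:

  H_0: rank C_0 − rank ∂_1 = 6 − 5 = 1, and the invariant factors of ∂_1 are all 1, so H_0 = Z.
  H_1: rank ker ∂_1 − rank ∂_2 = (15 − 5) − 10 = 0, and ∂_2 has invariant factor 2 > 1, so H_1 = Z_2.
  H_2: rank ker ∂_2 − rank ∂_3 = (10 − 10) − 0 = 0, and there is no ∂_3, so H_2 = 0.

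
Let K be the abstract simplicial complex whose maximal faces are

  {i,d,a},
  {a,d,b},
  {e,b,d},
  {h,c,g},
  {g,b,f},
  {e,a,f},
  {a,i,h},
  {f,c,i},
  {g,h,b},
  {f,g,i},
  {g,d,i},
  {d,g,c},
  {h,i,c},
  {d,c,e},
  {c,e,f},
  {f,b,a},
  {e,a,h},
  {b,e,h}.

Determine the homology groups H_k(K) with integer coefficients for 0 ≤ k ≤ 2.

H_0 = Z,  H_1 = Z ⊕ Z/2,  H_2 = 0.

Fix the vertex order a < b < c < d < e < f < g < h < i and write every simplex with vertices in increasing order. Then dim K = 2 and the simplices of K are:

  0-simplices (9): a, b, c, d, e, f, g, h, i
  1-simplices (27): ab, ad, ae, af, ah, ai, bd, be, bf, bg, bh, cd, ce, cf, cg, ch, ci, de, dg, di, ef, eh, fg, fi, gh, gi, hi
  2-simplices (18): abd, abf, adi, aef, aeh, ahi, bde, beh, bfg, bgh, cde, cdg, cef, cfi, cgh, chi, dgi, fgi

giving chain groups C_0 ≅ Z^9, C_1 ≅ Z^27, C_2 ≅ Z^18.

The boundary map ∂_1: C_1 → C_0 sends each edge [p,q] (with p < q) to q − p.
The resulting 9×27 matrix has rank 8, and its Smith normal form has invariant factors (1,1,1,1,1,1,1,1).

Boundary ∂_2: C_2 → C_1 maps a triangle to the signed sum of its edges. For instance
  ∂abd = bd − ad + ab,
  ∂adi = di − ai + ad.
The resulting 27×18 matrix has rank 18, and its Smith normal form has invariant factors (1,1,1,1,1,1,1,1,1,1,1,1,1,1,1,1,1,2).

Now H_k = ker ∂_k / im ∂_{k+1}, so:

  H_0: rank C_0 − rank ∂_1 = 9 − 8 = 1, and the invariant factors of ∂_1 are all 1, so H_0 = Z.
  H_1: rank ker ∂_1 − rank ∂_2 = (27 − 8) − 18 = 1, and ∂_2 has invariant factor 2 > 1, so H_1 = Z ⊕ Z/2.
  H_2: rank ker ∂_2 − rank ∂_3 = (18 − 18) − 0 = 0, and there is no ∂_3, so H_2 = 0.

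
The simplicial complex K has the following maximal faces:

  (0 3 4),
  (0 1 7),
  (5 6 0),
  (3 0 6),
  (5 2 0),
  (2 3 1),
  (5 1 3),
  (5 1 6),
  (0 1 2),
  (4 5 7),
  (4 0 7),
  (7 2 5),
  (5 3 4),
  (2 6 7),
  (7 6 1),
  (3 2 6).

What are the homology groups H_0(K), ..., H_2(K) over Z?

Fix the vertex order 0 < 1 < 2 < 3 < 4 < 5 < 6 < 7 and write every simplex with vertices in increasing order. Then dim K = 2 and the simplices of K are:

  0-simplices (8): [0], [1], [2], [3], [4], [5], [6], [7]
  1-simplices (24): (24 of them)
  2-simplices (16): [0,1,2], [0,1,7], [0,2,5], [0,3,4], [0,3,6], [0,4,7], [0,5,6], [1,2,3], [1,3,5], [1,5,6], [1,6,7], [2,3,6], [2,5,7], [2,6,7], [3,4,5], [4,5,7]

giving chain groups C_0 ≅ Z^8, C_1 ≅ Z^24, C_2 ≅ Z^16.

∂_1: C_1 → C_0 sends each edge [p,q] (with p < q) to q − p. For instance
  ∂[4,7] = [7] − [4].
This gives a 8×24 integer matrix of rank 7; reducing to Smith normal form yields diagonal entries (1,1,1,1,1,1,1).

∂_2: C_2 → C_1 sends each 2-simplex [p,q,r] to [q,r] − [p,r] + [p,q]. For instance
  ∂[1,6,7] = [6,7] − [1,7] + [1,6],
  ∂[2,6,7] = [6,7] − [2,7] + [2,6].
The resulting 24×16 matrix has rank 15, and its Smith normal form has invariant factors (1,1,1,1,1,1,1,1,1,1,1,1,1,1,1).

Reading off H_k = ker ∂_k / im ∂_{k+1}:

  H_0: rank C_0 − rank ∂_1 = 8 − 7 = 1, and the invariant factors of ∂_1 are all 1, so H_0 = Z.
  H_1: rank ker ∂_1 − rank ∂_2 = (24 − 7) − 15 = 2, and the invariant factors of ∂_2 are all 1, so H_1 = Z^2.
  H_2: rank ker ∂_2 − rank ∂_3 = (16 − 15) − 0 = 1, and there is no ∂_3, so H_2 = Z.

H_0 = Z,  H_1 = Z^2,  H_2 = Z.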